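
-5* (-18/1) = 90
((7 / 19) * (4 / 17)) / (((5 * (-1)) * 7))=-4 / 1615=-0.00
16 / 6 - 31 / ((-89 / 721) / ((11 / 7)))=106081 / 267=397.31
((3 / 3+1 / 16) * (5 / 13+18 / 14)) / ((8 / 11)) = 3553 / 1456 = 2.44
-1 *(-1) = 1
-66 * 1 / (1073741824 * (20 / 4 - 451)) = 33 / 239444426752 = 0.00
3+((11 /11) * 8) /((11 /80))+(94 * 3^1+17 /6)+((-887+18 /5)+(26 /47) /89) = -741792091 /1380390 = -537.38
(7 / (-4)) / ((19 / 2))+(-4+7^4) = 91079 / 38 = 2396.82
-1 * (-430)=430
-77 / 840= -11 / 120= -0.09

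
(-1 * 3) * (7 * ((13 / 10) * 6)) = -163.80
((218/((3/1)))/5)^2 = 211.22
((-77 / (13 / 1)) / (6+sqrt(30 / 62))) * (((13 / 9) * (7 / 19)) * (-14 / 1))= 467852 / 62757 - 7546 * sqrt(465) / 188271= 6.59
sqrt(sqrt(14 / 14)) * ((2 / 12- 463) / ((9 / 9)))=-2777 / 6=-462.83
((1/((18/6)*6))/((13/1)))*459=1.96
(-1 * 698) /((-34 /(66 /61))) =23034 /1037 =22.21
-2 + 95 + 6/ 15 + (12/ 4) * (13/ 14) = 6733/ 70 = 96.19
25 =25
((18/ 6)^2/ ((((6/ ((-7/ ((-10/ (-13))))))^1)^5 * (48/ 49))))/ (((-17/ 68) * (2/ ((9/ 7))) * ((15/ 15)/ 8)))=43682250157/ 28800000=1516.74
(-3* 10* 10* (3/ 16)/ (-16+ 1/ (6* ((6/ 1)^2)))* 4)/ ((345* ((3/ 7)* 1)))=1512/ 15893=0.10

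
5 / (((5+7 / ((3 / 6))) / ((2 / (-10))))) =-1 / 19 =-0.05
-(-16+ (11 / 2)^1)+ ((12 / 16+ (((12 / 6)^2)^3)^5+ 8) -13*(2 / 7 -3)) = 30064772599 / 28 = 1073741878.54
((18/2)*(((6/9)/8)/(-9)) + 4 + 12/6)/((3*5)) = 71/180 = 0.39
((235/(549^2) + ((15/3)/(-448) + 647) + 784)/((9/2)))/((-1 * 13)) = -193223162563/7899117408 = -24.46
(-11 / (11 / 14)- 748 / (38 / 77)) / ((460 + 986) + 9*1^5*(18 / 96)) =-22144 / 20957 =-1.06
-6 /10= -0.60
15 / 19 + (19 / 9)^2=8074 / 1539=5.25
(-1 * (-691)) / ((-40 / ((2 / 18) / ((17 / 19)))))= -13129 / 6120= -2.15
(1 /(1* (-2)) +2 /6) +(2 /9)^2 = -0.12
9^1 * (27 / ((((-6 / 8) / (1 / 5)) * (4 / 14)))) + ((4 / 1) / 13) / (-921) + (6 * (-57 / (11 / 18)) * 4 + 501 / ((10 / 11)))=-1914.25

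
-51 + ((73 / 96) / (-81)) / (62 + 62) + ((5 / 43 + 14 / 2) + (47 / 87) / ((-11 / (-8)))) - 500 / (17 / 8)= -62683816538573 / 224846430336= -278.79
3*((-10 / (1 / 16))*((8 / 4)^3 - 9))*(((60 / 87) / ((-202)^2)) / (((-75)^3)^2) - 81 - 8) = -29990127107812499968 / 702016083984375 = -42720.00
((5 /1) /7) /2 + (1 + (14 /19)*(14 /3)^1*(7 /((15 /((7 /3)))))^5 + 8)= 2152983592631 /147253443750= 14.62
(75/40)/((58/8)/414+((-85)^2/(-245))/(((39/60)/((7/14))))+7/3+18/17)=-33624045/345651407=-0.10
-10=-10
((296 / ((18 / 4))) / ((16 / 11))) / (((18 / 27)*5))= 407 / 30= 13.57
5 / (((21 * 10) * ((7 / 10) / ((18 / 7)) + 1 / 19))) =570 / 7777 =0.07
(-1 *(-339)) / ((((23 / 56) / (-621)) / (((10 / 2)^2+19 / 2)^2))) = -610084062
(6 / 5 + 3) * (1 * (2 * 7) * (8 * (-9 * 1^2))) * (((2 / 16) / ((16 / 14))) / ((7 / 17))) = -22491 / 20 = -1124.55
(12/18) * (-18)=-12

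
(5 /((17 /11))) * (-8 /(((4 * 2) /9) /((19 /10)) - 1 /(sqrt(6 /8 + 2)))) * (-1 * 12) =-2297.48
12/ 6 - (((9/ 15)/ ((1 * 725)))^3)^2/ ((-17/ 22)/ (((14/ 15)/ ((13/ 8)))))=5014646680488586426380002/ 2507323340244293212890625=2.00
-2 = -2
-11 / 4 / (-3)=11 / 12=0.92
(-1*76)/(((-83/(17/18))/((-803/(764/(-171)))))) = 4928011/31706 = 155.43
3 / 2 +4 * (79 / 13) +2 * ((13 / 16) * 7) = 3867 / 104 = 37.18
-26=-26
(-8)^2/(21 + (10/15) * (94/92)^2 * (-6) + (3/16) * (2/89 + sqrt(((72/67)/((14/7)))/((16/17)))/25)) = 102369172936954880000/26917347288098717503 - 1021418754508800 * sqrt(1139)/26917347288098717503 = 3.80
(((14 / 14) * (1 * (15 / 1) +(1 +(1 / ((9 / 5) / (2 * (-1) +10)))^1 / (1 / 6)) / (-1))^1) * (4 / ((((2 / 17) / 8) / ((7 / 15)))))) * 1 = -1607.82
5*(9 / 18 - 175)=-1745 / 2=-872.50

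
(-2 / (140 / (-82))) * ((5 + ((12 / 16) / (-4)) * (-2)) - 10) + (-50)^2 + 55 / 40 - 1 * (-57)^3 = 13138227 / 70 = 187688.96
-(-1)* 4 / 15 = 4 / 15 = 0.27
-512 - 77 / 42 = -3083 / 6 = -513.83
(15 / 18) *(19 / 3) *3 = 95 / 6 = 15.83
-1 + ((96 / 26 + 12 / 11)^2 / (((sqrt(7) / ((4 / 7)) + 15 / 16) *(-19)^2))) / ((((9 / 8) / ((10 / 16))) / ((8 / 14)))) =-1.00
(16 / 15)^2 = 256 / 225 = 1.14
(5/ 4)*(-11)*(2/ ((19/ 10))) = -275/ 19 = -14.47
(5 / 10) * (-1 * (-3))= 3 / 2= 1.50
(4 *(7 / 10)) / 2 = 7 / 5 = 1.40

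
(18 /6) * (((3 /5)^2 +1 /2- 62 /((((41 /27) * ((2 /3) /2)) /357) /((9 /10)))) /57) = -80676667 /38950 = -2071.29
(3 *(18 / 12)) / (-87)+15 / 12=1.20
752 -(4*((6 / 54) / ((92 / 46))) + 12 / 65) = 439682 / 585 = 751.59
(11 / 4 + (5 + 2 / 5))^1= 8.15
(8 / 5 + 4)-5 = 3 / 5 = 0.60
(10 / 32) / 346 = 0.00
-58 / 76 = -29 / 38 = -0.76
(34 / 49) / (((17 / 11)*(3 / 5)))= 110 / 147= 0.75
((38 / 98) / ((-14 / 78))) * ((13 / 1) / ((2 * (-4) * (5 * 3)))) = 3211 / 13720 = 0.23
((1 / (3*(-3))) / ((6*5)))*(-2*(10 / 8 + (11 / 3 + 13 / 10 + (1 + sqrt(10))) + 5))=sqrt(10) / 135 + 733 / 8100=0.11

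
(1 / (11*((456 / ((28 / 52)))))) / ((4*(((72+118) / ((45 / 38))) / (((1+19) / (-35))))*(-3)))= 1 / 31386784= 0.00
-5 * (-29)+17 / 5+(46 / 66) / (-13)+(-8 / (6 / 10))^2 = 2098609 / 6435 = 326.12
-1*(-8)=8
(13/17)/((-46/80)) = -520/391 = -1.33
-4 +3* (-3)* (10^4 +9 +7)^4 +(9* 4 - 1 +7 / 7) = -90577383875149792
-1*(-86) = 86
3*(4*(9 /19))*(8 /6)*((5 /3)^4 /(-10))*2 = -2000 /171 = -11.70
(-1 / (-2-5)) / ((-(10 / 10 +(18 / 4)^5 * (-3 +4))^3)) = -32768 / 1443582313799087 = -0.00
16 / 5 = 3.20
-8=-8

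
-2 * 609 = -1218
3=3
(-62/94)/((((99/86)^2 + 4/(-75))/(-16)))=275131200/33158077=8.30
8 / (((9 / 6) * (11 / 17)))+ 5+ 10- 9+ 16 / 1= 30.24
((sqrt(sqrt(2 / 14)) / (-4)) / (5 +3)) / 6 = -7^(3 / 4) / 1344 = -0.00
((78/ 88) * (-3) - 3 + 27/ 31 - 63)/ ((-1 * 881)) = 92463/ 1201684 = 0.08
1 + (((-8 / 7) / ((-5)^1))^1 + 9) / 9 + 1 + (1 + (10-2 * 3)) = 2528 / 315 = 8.03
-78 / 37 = -2.11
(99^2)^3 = 941480149401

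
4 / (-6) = -2 / 3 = -0.67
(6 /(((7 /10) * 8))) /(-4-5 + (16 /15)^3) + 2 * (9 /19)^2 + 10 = 1369465807 /132814066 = 10.31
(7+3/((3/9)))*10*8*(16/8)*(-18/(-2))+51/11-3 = 253458/11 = 23041.64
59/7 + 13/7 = 72/7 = 10.29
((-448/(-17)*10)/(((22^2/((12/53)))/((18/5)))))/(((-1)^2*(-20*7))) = -1728/545105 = -0.00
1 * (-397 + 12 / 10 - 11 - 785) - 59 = -6254 / 5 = -1250.80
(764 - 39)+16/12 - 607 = 358/3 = 119.33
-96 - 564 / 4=-237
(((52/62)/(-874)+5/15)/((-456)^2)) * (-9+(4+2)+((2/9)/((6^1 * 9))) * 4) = -2448325/513381663792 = -0.00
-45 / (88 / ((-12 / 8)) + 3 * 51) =-135 / 283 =-0.48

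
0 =0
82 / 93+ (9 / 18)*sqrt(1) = 257 / 186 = 1.38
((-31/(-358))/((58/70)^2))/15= 7595/903234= 0.01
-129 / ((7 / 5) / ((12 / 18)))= -430 / 7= -61.43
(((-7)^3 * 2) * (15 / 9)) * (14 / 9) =-48020 / 27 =-1778.52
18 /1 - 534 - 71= -587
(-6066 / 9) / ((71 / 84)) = -56616 / 71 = -797.41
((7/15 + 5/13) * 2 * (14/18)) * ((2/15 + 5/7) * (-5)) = -29548/5265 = -5.61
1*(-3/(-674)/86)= 3/57964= 0.00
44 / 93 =0.47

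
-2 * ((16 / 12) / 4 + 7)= -44 / 3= -14.67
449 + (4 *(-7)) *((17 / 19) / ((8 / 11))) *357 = -450251 / 38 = -11848.71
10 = 10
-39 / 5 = -7.80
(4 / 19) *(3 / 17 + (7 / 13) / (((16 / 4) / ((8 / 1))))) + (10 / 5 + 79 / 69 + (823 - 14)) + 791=464557235 / 289731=1603.41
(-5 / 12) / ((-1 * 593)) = 5 / 7116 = 0.00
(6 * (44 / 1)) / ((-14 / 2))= -264 / 7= -37.71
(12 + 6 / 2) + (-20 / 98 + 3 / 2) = 1597 / 98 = 16.30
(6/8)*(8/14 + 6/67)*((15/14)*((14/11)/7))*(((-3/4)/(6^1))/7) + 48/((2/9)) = 873638721/4044656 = 216.00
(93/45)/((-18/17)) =-527/270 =-1.95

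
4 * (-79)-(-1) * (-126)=-442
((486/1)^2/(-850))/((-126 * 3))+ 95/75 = 17866/8925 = 2.00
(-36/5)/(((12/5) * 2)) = -3/2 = -1.50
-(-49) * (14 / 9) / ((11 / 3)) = 686 / 33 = 20.79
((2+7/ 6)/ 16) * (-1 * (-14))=133/ 48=2.77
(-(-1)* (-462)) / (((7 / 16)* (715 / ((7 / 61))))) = -672 / 3965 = -0.17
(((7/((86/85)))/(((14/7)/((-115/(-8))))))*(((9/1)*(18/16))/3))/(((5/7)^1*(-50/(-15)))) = 1551879/22016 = 70.49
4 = 4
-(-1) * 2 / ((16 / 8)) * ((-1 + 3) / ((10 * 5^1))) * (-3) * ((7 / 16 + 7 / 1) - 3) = -213 / 400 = -0.53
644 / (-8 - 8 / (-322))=-25921 / 321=-80.75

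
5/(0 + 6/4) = 10/3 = 3.33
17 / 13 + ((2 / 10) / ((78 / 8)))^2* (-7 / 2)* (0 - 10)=10057 / 7605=1.32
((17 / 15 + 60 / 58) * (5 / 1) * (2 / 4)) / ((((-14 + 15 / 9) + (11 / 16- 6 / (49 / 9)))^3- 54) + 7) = -2044901505024 / 799403699225027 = -0.00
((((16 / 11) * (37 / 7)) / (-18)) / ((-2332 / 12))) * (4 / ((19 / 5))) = 5920 / 2558787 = 0.00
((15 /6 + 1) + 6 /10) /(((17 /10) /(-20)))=-820 /17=-48.24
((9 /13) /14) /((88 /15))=0.01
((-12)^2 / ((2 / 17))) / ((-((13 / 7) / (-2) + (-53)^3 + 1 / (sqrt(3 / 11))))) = 239904 * sqrt(33) / 13032806915887 + 9740839248 / 1184800628717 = 0.01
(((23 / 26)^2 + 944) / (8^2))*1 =638673 / 43264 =14.76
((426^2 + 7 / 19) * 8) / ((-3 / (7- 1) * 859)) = -55168816 / 16321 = -3380.24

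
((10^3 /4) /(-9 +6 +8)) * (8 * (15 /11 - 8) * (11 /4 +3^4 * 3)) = -7175900 /11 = -652354.55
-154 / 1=-154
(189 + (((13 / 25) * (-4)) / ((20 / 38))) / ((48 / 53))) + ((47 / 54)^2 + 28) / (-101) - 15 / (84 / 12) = 93910935359 / 515403000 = 182.21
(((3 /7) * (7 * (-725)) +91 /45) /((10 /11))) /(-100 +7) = 537812 /20925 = 25.70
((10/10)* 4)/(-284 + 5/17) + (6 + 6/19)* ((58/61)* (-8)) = -268623452/5589857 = -48.06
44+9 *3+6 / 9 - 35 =110 / 3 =36.67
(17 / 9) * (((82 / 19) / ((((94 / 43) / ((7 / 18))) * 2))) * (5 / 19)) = 1048985 / 5497308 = 0.19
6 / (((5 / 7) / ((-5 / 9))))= -14 / 3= -4.67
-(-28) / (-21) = -1.33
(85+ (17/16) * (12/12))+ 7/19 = 26275/304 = 86.43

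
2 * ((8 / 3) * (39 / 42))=104 / 21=4.95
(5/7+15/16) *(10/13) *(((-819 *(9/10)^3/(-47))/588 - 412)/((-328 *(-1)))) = -20060052053/12569589760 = -1.60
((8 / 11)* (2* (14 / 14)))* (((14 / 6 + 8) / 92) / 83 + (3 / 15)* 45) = 824812 / 62997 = 13.09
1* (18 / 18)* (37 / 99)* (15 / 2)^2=925 / 44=21.02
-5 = -5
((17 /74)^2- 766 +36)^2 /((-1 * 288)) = -1775281765609 /959570432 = -1850.08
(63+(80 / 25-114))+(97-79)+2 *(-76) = -909 / 5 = -181.80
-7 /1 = -7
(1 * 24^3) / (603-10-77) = 1152 / 43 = 26.79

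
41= 41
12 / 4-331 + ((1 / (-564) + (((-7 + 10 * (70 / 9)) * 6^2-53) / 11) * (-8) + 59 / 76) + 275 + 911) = -28165613 / 29469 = -955.77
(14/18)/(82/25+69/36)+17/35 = 104009/163695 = 0.64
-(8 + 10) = -18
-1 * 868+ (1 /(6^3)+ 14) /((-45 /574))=-1017331 /972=-1046.64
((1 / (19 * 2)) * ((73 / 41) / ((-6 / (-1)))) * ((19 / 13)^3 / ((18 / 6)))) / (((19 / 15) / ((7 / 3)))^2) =89425 / 3242772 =0.03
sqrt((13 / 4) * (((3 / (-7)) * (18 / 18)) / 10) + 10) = sqrt(193270) / 140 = 3.14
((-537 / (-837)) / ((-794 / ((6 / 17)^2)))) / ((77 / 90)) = -32220 / 273867671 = -0.00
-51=-51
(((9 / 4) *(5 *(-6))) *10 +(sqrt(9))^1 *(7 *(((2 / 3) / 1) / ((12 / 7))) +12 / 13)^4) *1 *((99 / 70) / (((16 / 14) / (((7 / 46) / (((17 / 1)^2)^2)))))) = -11179209481363 / 34130540793623040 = -0.00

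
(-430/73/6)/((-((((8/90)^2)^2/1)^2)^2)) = 20263638336341645050048828125/313532612608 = 64630081597529495.40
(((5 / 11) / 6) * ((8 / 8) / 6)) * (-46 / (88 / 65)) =-7475 / 17424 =-0.43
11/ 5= 2.20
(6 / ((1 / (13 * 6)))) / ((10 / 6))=1404 / 5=280.80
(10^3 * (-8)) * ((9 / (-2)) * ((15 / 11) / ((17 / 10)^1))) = 5400000 / 187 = 28877.01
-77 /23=-3.35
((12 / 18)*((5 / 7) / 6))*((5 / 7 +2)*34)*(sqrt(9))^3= 9690 / 49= 197.76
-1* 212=-212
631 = 631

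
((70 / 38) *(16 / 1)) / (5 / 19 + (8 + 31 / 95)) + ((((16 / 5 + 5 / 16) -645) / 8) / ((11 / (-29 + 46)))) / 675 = 262368809 / 80784000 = 3.25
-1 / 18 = -0.06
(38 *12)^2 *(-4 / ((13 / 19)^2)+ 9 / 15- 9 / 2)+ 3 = -2186548473 / 845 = -2587631.33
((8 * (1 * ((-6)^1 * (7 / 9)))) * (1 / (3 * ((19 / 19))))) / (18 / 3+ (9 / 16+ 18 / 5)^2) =-102400 / 191943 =-0.53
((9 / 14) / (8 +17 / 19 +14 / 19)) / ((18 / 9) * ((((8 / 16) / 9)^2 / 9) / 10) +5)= 415530 / 31128727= 0.01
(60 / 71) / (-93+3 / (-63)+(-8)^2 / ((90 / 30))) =-210 / 17821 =-0.01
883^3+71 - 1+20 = 688465477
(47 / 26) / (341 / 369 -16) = -17343 / 144638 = -0.12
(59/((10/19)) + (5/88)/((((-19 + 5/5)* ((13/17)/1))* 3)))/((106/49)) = 51.82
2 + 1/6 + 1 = 19/6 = 3.17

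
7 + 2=9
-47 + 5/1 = -42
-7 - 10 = -17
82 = 82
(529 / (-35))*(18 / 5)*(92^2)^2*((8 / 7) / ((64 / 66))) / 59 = -5627732356224 / 72275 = -77865546.26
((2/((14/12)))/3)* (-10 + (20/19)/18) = -6800/1197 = -5.68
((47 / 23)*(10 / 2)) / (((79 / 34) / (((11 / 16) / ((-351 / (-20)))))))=219725 / 1275534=0.17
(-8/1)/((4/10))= -20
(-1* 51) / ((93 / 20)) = -340 / 31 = -10.97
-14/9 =-1.56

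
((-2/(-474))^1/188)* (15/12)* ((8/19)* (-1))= -5/423282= -0.00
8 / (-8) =-1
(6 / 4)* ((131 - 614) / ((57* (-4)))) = 483 / 152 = 3.18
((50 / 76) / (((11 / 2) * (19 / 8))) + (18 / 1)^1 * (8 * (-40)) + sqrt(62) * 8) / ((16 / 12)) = -17154570 / 3971 + 6 * sqrt(62) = -4272.72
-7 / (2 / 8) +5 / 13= -27.62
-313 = -313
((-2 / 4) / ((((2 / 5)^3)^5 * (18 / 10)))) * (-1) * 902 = 68817138671875 / 294912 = 233348045.08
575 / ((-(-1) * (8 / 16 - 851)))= -1150 / 1701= -0.68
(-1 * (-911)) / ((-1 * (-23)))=911 / 23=39.61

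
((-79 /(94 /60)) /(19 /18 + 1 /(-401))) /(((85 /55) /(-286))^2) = -1639895.70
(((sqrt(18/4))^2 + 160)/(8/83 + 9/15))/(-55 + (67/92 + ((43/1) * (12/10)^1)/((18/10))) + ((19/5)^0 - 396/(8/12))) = -3768366/9868483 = -0.38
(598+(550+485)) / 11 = 148.45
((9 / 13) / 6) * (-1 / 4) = -3 / 104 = -0.03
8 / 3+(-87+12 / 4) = -244 / 3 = -81.33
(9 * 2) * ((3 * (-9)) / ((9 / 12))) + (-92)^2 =7816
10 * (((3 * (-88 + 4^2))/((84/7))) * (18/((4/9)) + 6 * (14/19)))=-153630/19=-8085.79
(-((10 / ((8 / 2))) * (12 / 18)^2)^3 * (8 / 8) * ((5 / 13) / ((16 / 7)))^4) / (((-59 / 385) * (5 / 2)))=14443515625 / 5031678652416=0.00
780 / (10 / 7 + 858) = 1365 / 1504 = 0.91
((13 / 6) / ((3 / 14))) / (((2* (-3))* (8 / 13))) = -1183 / 432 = -2.74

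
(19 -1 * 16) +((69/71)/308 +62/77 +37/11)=156837/21868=7.17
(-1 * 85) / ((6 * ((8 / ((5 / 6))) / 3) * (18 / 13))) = -5525 / 1728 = -3.20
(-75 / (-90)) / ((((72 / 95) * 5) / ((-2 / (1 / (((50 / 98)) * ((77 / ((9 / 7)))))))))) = -26125 / 1944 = -13.44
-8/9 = -0.89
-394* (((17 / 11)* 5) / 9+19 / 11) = -100864 / 99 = -1018.83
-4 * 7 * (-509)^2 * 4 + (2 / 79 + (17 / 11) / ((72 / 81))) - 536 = -201730398553 / 6952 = -29017606.24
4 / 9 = 0.44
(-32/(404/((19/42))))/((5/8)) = -608/10605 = -0.06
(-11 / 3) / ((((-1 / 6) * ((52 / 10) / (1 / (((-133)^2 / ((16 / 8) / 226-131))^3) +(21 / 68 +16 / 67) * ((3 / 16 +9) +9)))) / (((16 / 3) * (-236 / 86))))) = -616.72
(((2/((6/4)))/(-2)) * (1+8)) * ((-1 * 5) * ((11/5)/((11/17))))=102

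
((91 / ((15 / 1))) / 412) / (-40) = -91 / 247200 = -0.00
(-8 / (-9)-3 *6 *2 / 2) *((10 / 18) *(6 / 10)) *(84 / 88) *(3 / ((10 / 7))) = -343 / 30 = -11.43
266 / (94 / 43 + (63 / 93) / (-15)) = 93310 / 751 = 124.25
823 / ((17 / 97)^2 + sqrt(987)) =26.17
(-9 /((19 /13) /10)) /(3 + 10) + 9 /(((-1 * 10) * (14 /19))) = -15849 /2660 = -5.96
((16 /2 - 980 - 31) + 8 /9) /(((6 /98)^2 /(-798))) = 5760128654 /27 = 213338098.30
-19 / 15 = -1.27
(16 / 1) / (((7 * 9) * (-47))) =-16 / 2961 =-0.01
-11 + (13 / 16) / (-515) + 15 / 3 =-6.00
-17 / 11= -1.55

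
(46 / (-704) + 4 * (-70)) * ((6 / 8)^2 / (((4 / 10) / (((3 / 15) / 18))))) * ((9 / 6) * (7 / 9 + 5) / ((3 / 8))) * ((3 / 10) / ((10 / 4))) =-427193 / 35200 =-12.14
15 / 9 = 5 / 3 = 1.67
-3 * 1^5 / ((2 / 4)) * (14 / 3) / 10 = -14 / 5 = -2.80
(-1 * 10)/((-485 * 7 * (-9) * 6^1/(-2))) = 2/18333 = 0.00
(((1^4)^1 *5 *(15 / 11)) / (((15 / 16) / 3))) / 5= 48 / 11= 4.36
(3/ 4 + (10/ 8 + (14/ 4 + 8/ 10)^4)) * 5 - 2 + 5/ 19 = 65271219/ 38000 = 1717.66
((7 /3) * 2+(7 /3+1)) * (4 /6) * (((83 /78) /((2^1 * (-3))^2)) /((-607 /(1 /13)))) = -166 /8309223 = -0.00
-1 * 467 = -467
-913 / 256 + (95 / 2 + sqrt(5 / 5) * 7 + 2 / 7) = 91785 / 1792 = 51.22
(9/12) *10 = 15/2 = 7.50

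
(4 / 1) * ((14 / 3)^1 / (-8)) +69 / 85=-388 / 255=-1.52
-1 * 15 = -15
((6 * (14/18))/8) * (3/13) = 7/52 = 0.13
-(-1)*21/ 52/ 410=21/ 21320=0.00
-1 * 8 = -8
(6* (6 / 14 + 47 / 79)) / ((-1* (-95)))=3396 / 52535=0.06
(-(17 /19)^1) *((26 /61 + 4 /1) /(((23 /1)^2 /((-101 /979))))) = 0.00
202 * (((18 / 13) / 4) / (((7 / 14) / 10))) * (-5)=-90900 / 13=-6992.31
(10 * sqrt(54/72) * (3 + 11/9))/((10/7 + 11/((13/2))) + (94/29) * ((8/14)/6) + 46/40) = 10028200 * sqrt(3)/2175393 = 7.98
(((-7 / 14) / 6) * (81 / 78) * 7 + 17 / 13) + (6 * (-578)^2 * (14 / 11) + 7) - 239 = 2918293219 / 1144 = 2550955.61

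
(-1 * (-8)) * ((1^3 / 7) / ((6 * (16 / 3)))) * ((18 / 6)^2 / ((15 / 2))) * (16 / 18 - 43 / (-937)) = 7883 / 196770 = 0.04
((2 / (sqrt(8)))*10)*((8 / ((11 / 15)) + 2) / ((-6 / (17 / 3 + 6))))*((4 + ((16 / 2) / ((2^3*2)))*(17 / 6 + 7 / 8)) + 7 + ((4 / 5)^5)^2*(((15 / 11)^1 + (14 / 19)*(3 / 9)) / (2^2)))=-627978730600417*sqrt(2) / 387956250000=-2289.17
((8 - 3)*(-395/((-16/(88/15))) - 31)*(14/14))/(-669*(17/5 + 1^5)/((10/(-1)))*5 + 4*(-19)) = 17075/41874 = 0.41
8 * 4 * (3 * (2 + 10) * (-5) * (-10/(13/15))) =864000/13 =66461.54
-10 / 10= -1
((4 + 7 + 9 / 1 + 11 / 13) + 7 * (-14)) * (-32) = 32096 / 13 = 2468.92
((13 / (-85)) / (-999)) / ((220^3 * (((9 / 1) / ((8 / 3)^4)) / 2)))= 1664 / 10299117448125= 0.00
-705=-705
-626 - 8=-634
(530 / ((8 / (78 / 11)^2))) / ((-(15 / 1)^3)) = -8957 / 9075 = -0.99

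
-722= -722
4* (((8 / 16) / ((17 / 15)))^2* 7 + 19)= 81.45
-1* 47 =-47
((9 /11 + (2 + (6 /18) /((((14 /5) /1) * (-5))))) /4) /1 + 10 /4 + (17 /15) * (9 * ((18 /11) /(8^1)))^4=6381366359 /393550080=16.21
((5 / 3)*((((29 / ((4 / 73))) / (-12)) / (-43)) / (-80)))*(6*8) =-2117 / 2064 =-1.03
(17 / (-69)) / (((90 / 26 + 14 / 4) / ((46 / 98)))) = -442 / 26607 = -0.02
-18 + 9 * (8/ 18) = -14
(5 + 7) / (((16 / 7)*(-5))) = -21 / 20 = -1.05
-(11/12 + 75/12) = -43/6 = -7.17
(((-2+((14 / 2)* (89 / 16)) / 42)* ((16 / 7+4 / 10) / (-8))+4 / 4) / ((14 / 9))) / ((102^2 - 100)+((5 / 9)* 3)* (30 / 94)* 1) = 2577621 / 30376111360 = 0.00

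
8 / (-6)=-4 / 3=-1.33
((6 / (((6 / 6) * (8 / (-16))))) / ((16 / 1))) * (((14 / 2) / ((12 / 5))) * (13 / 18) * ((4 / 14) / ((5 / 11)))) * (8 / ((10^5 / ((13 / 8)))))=-1859 / 14400000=-0.00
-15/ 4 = -3.75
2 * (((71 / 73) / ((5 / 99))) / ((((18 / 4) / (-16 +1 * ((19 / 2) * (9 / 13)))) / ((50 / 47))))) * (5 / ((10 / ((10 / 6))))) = -9567250 / 133809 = -71.50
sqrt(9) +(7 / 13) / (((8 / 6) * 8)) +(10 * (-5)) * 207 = -4304331 / 416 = -10346.95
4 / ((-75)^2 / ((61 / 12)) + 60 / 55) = 671 / 185808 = 0.00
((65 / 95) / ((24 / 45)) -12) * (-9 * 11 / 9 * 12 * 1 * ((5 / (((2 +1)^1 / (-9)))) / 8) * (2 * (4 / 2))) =-806355 / 76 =-10609.93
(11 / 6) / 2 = 11 / 12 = 0.92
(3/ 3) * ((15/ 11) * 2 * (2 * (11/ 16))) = 15/ 4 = 3.75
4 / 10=2 / 5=0.40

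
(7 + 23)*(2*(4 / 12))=20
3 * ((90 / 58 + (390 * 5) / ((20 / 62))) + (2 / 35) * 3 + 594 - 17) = 20169237 / 1015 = 19871.17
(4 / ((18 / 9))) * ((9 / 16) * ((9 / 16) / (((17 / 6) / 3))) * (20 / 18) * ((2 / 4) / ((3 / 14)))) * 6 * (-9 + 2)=-72.96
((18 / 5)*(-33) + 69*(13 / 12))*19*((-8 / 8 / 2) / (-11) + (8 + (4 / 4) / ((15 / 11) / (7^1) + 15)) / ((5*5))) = -247804156 / 804375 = -308.07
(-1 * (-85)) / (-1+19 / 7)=49.58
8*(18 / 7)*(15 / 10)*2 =432 / 7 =61.71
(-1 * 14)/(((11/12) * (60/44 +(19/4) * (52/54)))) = -2.57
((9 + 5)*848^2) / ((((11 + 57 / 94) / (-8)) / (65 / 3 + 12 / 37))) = -18480144392192 / 121101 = -152601088.28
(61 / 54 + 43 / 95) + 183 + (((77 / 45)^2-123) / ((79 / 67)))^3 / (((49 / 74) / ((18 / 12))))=-6078236656420353329410183 / 2541059172856968750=-2392009.10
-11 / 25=-0.44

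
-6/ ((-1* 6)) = 1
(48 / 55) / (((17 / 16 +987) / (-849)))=-652032 / 869495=-0.75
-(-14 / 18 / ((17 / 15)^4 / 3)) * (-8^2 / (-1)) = 7560000 / 83521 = 90.52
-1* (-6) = 6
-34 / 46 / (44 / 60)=-1.01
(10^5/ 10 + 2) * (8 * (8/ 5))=640128/ 5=128025.60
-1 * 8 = -8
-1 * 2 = -2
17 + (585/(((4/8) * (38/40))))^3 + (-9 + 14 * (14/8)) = 25625808445835/13718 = 1868042604.30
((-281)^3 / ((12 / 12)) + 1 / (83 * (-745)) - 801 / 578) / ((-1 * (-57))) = -793014613336243 / 2037215910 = -389263.90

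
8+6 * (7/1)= 50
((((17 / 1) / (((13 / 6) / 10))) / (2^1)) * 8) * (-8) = -32640 / 13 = -2510.77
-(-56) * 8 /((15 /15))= 448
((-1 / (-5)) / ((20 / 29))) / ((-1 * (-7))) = 29 / 700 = 0.04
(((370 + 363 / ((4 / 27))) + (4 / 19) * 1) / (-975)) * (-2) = 42871 / 7410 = 5.79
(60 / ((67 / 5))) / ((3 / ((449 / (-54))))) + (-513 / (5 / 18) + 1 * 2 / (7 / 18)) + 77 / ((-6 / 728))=-708921212 / 63315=-11196.73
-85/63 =-1.35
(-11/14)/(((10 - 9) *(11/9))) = -9/14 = -0.64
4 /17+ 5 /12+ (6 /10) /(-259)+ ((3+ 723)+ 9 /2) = 731.15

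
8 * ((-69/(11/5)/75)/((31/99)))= -1656/155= -10.68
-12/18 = -2/3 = -0.67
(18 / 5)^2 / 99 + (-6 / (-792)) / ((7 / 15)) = 103 / 700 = 0.15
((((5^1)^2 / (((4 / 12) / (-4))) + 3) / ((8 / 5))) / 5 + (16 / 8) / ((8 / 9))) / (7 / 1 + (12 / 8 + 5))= -31 / 12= -2.58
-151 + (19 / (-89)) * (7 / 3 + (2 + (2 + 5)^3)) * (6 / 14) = -113871 / 623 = -182.78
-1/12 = -0.08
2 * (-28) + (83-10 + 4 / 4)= 18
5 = 5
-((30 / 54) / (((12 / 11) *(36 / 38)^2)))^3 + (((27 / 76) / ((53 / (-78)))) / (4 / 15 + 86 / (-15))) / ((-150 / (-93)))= -1091341670855505581 / 8844832823137505280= -0.12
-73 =-73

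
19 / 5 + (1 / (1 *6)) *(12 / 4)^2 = 53 / 10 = 5.30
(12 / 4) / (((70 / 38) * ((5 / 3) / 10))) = 342 / 35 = 9.77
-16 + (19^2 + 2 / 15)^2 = 29340289 / 225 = 130401.28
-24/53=-0.45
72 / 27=8 / 3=2.67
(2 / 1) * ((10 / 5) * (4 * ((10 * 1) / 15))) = 32 / 3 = 10.67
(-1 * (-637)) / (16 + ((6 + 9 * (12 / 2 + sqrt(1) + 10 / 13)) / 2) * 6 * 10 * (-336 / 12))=-8281 / 828872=-0.01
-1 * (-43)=43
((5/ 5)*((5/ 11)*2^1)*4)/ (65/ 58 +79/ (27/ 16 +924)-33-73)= -34361520/ 990242011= -0.03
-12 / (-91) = 12 / 91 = 0.13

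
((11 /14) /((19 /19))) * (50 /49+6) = 1892 /343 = 5.52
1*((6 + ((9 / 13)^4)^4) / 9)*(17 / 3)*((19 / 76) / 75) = 22634665159964941693 / 1796624844794585570700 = 0.01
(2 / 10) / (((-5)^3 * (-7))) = 1 / 4375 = 0.00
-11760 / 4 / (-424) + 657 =70377 / 106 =663.93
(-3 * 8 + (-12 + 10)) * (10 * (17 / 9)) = -4420 / 9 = -491.11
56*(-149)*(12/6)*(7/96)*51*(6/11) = -33850.09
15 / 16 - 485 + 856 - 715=-5489 / 16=-343.06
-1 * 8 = -8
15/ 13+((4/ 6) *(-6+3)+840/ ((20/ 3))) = 1627/ 13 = 125.15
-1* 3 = -3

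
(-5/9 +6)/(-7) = -7/9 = -0.78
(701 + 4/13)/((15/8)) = 24312/65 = 374.03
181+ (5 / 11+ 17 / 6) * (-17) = 8257 / 66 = 125.11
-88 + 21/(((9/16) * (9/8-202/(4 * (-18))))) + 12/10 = -109382/1415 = -77.30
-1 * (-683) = 683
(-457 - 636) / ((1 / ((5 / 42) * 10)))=-27325 / 21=-1301.19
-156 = -156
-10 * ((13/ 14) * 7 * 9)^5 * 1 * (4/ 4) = -6851400111.56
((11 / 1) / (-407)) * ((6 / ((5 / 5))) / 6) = -1 / 37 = -0.03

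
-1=-1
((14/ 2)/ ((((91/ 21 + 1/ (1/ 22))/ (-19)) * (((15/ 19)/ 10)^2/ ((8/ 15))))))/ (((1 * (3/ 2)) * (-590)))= 1536416/ 3146175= 0.49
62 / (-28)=-2.21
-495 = -495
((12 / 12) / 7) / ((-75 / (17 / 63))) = -17 / 33075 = -0.00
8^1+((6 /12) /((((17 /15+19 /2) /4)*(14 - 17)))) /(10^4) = 1275999 /159500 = 8.00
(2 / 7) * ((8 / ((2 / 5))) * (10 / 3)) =400 / 21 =19.05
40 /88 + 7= 82 /11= 7.45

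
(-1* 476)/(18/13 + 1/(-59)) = -365092/1049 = -348.04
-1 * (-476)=476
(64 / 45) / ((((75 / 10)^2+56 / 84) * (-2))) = -128 / 10245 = -0.01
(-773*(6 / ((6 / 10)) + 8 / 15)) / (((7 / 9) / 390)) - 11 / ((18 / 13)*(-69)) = -35495559151 / 8694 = -4082765.03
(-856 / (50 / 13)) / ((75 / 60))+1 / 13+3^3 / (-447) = -43105872 / 242125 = -178.03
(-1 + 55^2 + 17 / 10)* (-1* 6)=-90771 / 5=-18154.20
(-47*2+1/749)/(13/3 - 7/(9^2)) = -5702805/257656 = -22.13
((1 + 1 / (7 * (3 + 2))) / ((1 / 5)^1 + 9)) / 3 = 6 / 161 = 0.04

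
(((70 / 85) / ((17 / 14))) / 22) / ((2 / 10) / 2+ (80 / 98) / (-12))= 0.96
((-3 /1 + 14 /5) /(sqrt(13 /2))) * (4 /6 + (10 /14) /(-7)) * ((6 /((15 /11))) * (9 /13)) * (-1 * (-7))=-5478 * sqrt(26) /29575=-0.94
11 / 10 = 1.10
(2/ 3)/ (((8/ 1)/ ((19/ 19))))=1/ 12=0.08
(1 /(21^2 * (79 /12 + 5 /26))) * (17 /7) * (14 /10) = 884 /776895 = 0.00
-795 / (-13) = 795 / 13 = 61.15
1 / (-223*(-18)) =1 / 4014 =0.00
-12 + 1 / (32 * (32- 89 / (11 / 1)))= -100981 / 8416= -12.00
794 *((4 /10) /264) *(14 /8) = 2779 /1320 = 2.11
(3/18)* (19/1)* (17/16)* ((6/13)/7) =323/1456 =0.22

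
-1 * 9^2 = -81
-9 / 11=-0.82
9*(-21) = -189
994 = 994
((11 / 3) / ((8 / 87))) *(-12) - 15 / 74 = -17712 / 37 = -478.70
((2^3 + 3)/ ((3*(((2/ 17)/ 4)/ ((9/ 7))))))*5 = 5610/ 7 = 801.43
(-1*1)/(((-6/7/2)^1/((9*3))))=63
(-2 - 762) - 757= -1521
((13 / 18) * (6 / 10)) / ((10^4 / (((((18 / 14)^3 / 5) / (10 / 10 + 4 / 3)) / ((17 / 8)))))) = 9477 / 2551062500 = 0.00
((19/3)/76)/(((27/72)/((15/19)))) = 10/57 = 0.18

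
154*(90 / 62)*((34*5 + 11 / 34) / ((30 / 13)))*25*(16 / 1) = 3478074600 / 527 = 6599762.05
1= 1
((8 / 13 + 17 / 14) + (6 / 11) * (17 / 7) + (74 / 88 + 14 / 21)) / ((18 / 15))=279995 / 72072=3.88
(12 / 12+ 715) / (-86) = -8.33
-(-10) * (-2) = -20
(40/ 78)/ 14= 10/ 273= 0.04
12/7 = 1.71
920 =920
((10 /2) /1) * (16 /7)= 80 /7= 11.43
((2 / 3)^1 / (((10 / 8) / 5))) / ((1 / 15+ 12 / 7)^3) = 3087000 / 6539203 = 0.47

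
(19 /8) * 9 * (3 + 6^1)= 1539 /8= 192.38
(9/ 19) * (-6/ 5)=-54/ 95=-0.57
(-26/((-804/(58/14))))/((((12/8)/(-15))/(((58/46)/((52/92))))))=-4205/1407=-2.99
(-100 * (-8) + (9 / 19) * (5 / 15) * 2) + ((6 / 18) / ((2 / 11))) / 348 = 31750337 / 39672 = 800.32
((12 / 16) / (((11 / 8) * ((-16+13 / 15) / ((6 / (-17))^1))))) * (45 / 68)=6075 / 721633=0.01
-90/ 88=-45/ 44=-1.02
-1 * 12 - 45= -57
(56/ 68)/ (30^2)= 7/ 7650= 0.00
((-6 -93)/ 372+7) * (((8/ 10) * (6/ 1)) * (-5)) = -5010/ 31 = -161.61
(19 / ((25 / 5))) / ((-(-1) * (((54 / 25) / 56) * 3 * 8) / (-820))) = -272650 / 81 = -3366.05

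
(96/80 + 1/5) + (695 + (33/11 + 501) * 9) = 26162/5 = 5232.40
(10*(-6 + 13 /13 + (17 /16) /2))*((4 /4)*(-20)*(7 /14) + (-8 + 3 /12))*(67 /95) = 680251 /1216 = 559.42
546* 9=4914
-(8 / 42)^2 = -16 / 441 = -0.04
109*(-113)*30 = -369510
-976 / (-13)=976 / 13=75.08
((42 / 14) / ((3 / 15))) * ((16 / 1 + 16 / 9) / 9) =29.63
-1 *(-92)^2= -8464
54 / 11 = 4.91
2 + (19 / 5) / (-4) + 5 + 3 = 181 / 20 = 9.05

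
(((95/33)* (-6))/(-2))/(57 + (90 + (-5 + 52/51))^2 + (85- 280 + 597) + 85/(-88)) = 1976760/1798466179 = 0.00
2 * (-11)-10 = -32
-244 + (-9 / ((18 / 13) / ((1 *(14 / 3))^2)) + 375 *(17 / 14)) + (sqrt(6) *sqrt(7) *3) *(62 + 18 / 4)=8795 / 126 + 399 *sqrt(42) / 2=1362.71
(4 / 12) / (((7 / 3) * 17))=0.01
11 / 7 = 1.57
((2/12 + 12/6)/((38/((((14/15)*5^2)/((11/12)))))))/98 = 65/4389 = 0.01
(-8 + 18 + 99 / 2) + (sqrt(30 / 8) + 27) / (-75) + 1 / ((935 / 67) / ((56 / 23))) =12755577 / 215050-sqrt(15) / 150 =59.29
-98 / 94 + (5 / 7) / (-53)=-18414 / 17437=-1.06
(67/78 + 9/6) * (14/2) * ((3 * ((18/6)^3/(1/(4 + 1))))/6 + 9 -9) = 14490/13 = 1114.62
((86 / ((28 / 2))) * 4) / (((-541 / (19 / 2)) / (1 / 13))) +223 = 10976879 / 49231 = 222.97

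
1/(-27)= -0.04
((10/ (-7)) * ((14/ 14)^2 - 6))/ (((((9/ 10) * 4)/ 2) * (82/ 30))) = 1250/ 861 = 1.45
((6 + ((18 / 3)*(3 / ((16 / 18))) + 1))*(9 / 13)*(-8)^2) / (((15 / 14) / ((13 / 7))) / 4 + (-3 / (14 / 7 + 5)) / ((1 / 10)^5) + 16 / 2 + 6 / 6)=-97664 / 3465927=-0.03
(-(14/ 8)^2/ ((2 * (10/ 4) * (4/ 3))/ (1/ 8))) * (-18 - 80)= 5.63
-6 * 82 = -492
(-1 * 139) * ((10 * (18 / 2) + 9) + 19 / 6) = -85207 / 6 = -14201.17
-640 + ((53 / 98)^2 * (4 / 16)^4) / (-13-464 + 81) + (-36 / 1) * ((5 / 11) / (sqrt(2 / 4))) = -623113669369 / 973615104-180 * sqrt(2) / 11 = -663.14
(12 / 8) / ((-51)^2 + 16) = 3 / 5234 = 0.00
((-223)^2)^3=122978496247489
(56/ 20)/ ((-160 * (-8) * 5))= 0.00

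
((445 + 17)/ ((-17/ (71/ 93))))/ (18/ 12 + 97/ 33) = -721644/ 154411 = -4.67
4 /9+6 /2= 31 /9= 3.44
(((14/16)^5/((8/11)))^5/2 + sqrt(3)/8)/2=0.15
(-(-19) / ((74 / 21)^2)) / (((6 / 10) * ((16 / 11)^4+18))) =204461565 / 1802009224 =0.11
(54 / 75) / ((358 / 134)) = 0.27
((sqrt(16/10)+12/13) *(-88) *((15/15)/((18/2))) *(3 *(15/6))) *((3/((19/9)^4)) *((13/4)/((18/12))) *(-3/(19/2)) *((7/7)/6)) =2886840/2476099+1250964 *sqrt(10)/2476099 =2.76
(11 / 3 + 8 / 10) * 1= 67 / 15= 4.47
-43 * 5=-215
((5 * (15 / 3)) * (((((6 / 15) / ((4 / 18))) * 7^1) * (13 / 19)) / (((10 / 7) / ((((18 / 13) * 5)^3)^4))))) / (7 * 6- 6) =1729880910946125000000000 / 34051047486703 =50802575504.37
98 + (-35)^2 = 1323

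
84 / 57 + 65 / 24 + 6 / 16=1039 / 228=4.56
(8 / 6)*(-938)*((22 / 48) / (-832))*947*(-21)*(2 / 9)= -34199011 / 11232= -3044.78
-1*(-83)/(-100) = -83/100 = -0.83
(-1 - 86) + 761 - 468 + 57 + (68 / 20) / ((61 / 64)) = 81303 / 305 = 266.57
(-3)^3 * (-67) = 1809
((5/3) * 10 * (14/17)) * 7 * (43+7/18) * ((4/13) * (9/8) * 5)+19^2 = 5022968/663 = 7576.12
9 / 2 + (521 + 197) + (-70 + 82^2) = 14753 / 2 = 7376.50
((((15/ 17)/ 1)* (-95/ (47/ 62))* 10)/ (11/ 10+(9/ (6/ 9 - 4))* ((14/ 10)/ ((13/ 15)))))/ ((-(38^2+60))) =-14356875/ 63689888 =-0.23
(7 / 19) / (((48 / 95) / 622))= 10885 / 24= 453.54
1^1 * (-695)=-695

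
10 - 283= -273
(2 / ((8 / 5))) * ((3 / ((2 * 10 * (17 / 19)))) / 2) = 57 / 544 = 0.10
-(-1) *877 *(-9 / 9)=-877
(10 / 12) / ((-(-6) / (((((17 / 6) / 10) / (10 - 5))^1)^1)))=17 / 2160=0.01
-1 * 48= -48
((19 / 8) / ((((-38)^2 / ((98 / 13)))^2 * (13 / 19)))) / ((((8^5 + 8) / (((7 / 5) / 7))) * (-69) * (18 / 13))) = -2401 / 397366669140480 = -0.00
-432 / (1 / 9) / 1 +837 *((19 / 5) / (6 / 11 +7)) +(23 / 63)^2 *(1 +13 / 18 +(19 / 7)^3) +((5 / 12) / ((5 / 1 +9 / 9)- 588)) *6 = -6833186877173593 / 1972865829060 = -3463.58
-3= -3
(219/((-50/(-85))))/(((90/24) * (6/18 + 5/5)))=3723/50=74.46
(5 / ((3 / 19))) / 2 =95 / 6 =15.83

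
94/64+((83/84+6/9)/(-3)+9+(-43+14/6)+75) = 89209/2016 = 44.25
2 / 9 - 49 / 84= -13 / 36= -0.36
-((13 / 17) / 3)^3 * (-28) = 0.46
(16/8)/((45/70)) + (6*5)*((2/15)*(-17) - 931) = -251954/9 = -27994.89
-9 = -9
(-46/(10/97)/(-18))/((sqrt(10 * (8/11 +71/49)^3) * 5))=365981 * sqrt(129030)/269203500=0.49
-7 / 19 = -0.37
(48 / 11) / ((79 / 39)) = 1872 / 869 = 2.15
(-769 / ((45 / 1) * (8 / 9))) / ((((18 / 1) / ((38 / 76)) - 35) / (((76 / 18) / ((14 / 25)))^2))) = -34701125 / 31752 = -1092.88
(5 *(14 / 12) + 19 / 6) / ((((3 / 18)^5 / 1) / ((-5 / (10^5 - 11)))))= -349920 / 99989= -3.50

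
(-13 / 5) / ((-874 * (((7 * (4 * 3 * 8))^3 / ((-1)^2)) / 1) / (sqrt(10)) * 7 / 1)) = 0.00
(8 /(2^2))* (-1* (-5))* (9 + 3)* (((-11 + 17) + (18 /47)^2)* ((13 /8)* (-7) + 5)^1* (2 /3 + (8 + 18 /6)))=-121183650 /2209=-54859.05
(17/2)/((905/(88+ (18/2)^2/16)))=25313/28960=0.87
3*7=21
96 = 96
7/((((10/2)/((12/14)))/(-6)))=-36/5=-7.20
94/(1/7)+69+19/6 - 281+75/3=2845/6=474.17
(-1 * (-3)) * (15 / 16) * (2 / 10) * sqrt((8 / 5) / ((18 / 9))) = 9 * sqrt(5) / 40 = 0.50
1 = 1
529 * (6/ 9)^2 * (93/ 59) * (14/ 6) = 459172/ 531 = 864.73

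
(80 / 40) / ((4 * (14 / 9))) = 9 / 28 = 0.32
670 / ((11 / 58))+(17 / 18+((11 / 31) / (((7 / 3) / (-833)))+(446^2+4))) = 1241883091 / 6138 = 202326.99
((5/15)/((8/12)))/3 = 1/6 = 0.17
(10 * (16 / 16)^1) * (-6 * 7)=-420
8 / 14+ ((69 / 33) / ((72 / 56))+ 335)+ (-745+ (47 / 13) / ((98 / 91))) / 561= 7913903 / 23562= 335.88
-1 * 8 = -8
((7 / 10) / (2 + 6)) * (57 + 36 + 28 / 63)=5887 / 720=8.18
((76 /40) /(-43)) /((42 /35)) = -19 /516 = -0.04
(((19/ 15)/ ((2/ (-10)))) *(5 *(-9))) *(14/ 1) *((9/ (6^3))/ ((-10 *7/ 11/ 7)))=-1463/ 8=-182.88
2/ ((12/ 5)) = 0.83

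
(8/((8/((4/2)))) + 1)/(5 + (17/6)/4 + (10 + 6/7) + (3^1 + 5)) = 504/4127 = 0.12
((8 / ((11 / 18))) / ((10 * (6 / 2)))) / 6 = 0.07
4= 4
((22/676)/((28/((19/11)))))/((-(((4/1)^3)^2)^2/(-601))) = 11419/158779572224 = 0.00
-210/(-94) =105/47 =2.23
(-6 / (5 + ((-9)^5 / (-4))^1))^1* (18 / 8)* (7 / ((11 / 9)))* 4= -0.02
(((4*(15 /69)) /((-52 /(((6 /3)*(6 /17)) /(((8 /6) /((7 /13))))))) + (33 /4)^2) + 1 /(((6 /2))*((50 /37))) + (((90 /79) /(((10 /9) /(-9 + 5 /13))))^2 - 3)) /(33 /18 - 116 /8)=-70933481520269 /6268465392800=-11.32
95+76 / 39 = 3781 / 39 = 96.95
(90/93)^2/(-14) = -450/6727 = -0.07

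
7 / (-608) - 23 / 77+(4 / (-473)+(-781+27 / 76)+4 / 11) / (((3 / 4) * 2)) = -3143456555 / 6039264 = -520.50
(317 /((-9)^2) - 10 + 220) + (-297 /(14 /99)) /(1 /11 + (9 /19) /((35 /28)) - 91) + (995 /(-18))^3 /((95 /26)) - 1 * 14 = -843954403284697 /18345040056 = -46004.50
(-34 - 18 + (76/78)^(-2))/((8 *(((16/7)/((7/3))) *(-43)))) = 3604783/23843328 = 0.15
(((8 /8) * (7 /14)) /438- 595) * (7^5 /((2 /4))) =-8760127733 /438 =-20000291.63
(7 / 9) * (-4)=-28 / 9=-3.11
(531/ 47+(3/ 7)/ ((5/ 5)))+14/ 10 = 21593/ 1645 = 13.13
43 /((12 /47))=2021 /12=168.42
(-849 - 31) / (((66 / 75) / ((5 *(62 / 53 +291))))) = -77425000 / 53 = -1460849.06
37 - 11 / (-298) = 11037 / 298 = 37.04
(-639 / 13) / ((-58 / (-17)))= -10863 / 754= -14.41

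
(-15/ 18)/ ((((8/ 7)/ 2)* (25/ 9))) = -21/ 40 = -0.52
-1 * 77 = -77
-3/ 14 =-0.21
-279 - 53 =-332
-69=-69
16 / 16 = 1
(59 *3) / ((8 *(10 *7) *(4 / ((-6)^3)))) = -4779 / 280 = -17.07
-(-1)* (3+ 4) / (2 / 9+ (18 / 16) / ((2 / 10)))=504 / 421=1.20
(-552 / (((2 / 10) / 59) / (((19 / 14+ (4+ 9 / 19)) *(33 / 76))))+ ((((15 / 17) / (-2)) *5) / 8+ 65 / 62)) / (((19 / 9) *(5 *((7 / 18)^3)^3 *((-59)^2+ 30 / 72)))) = -55147.25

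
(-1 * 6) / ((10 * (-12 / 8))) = 2 / 5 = 0.40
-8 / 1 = -8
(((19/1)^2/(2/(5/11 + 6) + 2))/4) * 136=435727/82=5313.74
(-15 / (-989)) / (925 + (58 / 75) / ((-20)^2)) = 225000 / 13722403681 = 0.00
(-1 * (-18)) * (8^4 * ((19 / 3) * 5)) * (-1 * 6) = -14008320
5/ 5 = 1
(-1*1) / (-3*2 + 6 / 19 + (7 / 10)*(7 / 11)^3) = 252890 / 1391861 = 0.18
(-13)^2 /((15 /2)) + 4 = 398 /15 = 26.53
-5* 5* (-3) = 75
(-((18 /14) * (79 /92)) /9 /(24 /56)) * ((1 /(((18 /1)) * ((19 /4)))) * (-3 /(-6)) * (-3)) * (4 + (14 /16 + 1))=3713 /125856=0.03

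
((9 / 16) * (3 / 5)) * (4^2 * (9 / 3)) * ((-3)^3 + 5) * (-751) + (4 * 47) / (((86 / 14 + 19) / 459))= 59639463 / 220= 271088.47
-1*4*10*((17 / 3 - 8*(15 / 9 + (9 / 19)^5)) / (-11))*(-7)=16342886840 / 81711267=200.01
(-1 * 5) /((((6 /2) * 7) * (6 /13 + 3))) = -13 /189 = -0.07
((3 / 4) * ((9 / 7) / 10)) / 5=27 / 1400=0.02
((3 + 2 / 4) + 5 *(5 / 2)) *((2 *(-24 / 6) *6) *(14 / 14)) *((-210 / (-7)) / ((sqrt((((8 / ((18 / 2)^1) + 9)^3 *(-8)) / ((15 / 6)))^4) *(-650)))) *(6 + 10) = 382637520 / 6460756782493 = 0.00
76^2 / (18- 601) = -5776 / 583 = -9.91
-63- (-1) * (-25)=-88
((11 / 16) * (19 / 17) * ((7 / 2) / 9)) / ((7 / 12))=209 / 408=0.51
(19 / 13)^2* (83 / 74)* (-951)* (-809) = 23052303717 / 12506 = 1843299.51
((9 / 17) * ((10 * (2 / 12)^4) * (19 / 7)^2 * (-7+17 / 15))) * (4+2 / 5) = -87362 / 112455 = -0.78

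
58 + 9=67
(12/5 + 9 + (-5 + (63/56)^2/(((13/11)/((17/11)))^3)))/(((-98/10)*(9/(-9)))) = 6489221/6889792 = 0.94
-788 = -788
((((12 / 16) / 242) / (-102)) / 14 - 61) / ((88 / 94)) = -1321021903 / 20273792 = -65.16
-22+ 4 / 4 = -21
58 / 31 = 1.87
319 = 319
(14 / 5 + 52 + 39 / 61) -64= -2611 / 305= -8.56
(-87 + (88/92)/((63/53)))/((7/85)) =-10616245/10143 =-1046.66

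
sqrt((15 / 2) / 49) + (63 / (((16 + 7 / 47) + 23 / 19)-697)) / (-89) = 56259 / 54015791 + sqrt(30) / 14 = 0.39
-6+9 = 3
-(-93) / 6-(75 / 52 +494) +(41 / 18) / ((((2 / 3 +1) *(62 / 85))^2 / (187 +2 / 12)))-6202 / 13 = -400906429 / 599664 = -668.55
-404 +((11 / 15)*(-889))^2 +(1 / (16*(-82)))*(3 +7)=62672888171 / 147600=424613.06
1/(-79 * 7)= -1/553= -0.00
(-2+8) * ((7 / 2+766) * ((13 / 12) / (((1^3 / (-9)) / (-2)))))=180063 / 2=90031.50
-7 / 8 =-0.88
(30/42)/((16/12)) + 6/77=0.61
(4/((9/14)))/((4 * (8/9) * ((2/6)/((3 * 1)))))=63/4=15.75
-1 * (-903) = 903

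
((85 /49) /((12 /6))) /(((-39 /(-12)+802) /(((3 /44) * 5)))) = 0.00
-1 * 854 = -854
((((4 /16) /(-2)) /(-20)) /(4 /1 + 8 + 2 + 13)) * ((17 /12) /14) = 17 /725760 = 0.00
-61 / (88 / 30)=-915 / 44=-20.80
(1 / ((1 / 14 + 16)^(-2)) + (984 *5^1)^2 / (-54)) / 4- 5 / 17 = -4478303485 / 39984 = -112002.39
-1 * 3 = -3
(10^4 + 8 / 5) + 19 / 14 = 700207 / 70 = 10002.96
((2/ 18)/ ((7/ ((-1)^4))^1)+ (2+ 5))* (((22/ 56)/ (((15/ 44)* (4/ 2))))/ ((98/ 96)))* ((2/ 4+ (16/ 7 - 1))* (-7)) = -1069640/ 21609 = -49.50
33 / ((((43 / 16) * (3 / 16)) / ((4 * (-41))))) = -461824 / 43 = -10740.09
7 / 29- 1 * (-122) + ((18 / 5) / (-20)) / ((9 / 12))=88451 / 725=122.00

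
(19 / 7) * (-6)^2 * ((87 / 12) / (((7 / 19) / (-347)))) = -32694687 / 49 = -667238.51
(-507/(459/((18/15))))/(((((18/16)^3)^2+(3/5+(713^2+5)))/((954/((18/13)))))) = -0.00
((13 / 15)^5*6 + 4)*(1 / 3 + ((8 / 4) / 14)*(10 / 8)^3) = 722217889 / 170100000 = 4.25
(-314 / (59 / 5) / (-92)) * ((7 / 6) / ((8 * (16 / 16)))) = 5495 / 130272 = 0.04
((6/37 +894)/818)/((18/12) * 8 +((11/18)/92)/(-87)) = 2383239024/26162732449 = 0.09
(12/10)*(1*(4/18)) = 4/15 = 0.27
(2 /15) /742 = 1 /5565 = 0.00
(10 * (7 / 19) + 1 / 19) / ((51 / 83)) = 5893 / 969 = 6.08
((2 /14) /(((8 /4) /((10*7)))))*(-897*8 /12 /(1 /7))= -20930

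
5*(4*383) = 7660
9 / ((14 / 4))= 18 / 7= 2.57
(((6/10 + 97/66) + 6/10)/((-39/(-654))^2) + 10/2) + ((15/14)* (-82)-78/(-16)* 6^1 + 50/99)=1634099893/2342340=697.64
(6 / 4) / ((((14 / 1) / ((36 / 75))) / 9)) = 81 / 175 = 0.46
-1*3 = -3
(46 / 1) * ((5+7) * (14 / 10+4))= 14904 / 5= 2980.80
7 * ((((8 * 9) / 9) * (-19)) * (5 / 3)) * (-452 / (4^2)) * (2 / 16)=75145 / 12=6262.08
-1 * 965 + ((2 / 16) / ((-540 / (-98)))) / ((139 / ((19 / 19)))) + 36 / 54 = -289531391 / 300240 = -964.33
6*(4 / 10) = 12 / 5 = 2.40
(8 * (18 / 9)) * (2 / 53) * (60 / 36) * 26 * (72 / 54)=16640 / 477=34.88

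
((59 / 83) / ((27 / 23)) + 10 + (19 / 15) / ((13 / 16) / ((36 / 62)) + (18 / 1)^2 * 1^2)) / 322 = 11140709609 / 338124657150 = 0.03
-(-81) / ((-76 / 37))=-39.43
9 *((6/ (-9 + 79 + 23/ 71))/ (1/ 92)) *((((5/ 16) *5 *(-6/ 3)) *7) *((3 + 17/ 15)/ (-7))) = 4556070/ 4993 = 912.49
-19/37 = -0.51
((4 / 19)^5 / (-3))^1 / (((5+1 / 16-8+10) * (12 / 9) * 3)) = -4096 / 839397561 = -0.00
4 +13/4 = 29/4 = 7.25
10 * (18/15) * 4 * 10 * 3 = 1440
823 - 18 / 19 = 15619 / 19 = 822.05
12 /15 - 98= -486 /5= -97.20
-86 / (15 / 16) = -91.73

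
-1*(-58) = 58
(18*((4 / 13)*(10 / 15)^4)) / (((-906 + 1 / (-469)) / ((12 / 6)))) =-120064 / 49715055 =-0.00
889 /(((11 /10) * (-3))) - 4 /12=-269.73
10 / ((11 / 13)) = 130 / 11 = 11.82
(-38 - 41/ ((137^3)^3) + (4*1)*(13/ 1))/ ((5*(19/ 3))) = 714059489034032566911/ 1615134558529359377815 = 0.44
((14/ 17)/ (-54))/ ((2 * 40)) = -7/ 36720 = -0.00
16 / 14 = 8 / 7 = 1.14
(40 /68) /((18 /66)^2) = 1210 /153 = 7.91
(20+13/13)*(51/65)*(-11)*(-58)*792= 8325723.32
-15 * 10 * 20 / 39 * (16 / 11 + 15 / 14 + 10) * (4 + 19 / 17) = -83911500 / 17017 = -4931.04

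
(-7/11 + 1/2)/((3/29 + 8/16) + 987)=-87/630091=-0.00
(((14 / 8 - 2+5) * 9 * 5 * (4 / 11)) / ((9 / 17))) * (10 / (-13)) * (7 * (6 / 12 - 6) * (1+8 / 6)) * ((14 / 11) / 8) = 2769725 / 1716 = 1614.06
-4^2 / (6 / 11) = -88 / 3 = -29.33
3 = 3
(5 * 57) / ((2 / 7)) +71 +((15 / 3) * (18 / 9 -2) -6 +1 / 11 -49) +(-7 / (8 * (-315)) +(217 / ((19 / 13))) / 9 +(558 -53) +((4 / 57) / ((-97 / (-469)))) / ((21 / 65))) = 11211187013 / 7298280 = 1536.14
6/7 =0.86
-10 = -10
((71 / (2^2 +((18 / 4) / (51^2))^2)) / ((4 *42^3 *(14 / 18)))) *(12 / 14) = 5929991 / 89839263836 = 0.00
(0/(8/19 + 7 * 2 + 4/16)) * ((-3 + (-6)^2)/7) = 0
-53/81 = -0.65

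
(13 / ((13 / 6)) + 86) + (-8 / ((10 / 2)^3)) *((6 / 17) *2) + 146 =505654 / 2125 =237.95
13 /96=0.14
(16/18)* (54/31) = 48/31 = 1.55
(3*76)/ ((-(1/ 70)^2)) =-1117200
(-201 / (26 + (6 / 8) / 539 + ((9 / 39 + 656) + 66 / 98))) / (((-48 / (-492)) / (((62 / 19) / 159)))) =-1193390198 / 19274462353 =-0.06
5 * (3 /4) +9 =51 /4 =12.75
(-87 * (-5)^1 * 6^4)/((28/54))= 7610760/7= 1087251.43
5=5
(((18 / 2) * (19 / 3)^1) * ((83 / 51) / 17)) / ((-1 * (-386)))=1577 / 111554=0.01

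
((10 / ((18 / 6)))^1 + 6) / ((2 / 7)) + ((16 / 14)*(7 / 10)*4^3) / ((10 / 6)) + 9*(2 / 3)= 5204 / 75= 69.39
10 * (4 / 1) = 40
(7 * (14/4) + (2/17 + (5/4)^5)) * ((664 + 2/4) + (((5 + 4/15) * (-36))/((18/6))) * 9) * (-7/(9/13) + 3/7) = -9372797071/365568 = -25639.00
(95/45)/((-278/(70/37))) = -665/46287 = -0.01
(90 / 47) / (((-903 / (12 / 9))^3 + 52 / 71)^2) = 1858314240 / 93641547798460405698006167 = 0.00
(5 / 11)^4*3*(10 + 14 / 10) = 21375 / 14641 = 1.46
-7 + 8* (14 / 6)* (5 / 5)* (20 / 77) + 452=14845 / 33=449.85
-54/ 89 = -0.61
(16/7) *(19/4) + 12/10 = 422/35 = 12.06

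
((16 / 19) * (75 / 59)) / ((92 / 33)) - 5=-119015 / 25783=-4.62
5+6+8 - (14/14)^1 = 18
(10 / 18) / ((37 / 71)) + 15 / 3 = 2020 / 333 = 6.07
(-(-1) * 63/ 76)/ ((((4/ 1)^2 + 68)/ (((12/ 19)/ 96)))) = 3/ 46208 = 0.00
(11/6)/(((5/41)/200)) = 9020/3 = 3006.67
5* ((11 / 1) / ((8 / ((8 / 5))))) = 11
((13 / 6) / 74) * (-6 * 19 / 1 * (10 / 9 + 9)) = -33.75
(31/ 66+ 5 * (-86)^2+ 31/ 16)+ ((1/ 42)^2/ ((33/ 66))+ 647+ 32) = 2923127869/ 77616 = 37661.41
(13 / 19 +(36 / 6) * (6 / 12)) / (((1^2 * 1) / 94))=6580 / 19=346.32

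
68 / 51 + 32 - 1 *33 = 1 / 3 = 0.33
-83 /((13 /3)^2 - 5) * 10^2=-18675 /31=-602.42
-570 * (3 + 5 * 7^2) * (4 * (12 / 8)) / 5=-169632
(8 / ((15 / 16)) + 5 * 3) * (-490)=-34594 / 3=-11531.33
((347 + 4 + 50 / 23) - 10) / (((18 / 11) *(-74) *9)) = -9647 / 30636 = -0.31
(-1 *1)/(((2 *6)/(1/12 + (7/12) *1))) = -1/18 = -0.06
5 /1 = 5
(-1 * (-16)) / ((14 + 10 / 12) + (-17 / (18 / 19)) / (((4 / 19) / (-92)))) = 144 / 70709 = 0.00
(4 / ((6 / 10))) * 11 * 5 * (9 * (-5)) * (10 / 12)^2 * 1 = -11458.33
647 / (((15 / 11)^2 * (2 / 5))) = 78287 / 90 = 869.86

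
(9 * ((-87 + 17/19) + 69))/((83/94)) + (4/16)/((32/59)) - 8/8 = -35302413/201856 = -174.89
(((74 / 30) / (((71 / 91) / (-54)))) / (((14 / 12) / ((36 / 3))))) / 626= -311688 / 111115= -2.81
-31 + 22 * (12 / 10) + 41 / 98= -2049 / 490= -4.18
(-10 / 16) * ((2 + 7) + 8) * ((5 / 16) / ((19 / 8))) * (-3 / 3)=1.40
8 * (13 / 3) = 104 / 3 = 34.67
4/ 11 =0.36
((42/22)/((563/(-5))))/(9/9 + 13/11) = -35/4504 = -0.01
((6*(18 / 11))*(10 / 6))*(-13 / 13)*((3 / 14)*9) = -2430 / 77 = -31.56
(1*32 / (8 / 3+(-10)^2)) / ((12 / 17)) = 34 / 77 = 0.44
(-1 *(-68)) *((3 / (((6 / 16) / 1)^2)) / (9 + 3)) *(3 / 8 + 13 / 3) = 15368 / 27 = 569.19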